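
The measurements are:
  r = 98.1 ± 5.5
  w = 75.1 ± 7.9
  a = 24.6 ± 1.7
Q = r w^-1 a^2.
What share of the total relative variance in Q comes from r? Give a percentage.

(δQ/Q)² = (1·δr/r)² + (-1·δw/w)² + (2·δa/a)²
  r term: (1×0.0561)² = 0.00314
  w term: (-1×0.105)² = 0.0111
  a term: (2×0.0691)² = 0.0191
Total = 0.0333. Share from r = 0.00314/0.0333 = 0.0944.

9.44%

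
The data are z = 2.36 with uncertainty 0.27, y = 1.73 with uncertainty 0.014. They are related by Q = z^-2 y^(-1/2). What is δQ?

0.0312

Q is a product of powers, so relative uncertainties combine in quadrature:
  (-2·δz/z)² = (-2×0.114)² = 0.0524;  (−½·δy/y)² = (-0.5×0.00809)² = 1.64e-05
δQ/Q = √(0.0524) = 0.229
Q = 0.137, so δQ = 0.229 × 0.137 = 0.0312.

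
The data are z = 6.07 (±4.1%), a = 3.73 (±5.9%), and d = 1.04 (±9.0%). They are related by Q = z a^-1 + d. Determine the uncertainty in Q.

Let p = z·a^-1 = 1.63. δp/p = √((1·δz/z)² + (-1·δa/a)²) = √(0.00168 + 0.00348) = 0.0718, so δp = 0.117.
Q = p + d: δQ = √(δp² + δd²) = √(0.0137 + 0.00876) = 0.150

0.150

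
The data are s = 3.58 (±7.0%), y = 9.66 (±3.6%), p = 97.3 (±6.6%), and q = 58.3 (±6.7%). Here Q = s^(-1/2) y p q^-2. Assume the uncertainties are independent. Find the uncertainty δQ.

0.0230

Relative error in a monomial: (δQ/Q)² = Σ (nᵢ · δxᵢ/xᵢ)².
  (−½·δs/s)² = (-0.5×0.0700)² = 0.00123;  (1·δy/y)² = (1×0.0360)² = 0.00130;  (1·δp/p)² = (1×0.0660)² = 0.00436;  (-2·δq/q)² = (-2×0.0670)² = 0.0180
δQ/Q = √(0.0248) = 0.158
Q = 0.146, so δQ = 0.158 × 0.146 = 0.0230.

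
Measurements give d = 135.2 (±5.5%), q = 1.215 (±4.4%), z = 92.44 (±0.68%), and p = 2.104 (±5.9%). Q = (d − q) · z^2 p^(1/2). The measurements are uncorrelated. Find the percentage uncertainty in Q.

6.43%

Let u = d − q = 134.0. δu = √(δd² + δq²) = √(55.3 + 0.00286) = 7.44, so δu/u = 0.0555.
Q is then a monomial in u, z, p:
δQ/Q = √((δu/u)² + (2·δz/z)² + (½·δp/p)²) = √(0.00308 + 0.000185 + 0.000870) = 0.0643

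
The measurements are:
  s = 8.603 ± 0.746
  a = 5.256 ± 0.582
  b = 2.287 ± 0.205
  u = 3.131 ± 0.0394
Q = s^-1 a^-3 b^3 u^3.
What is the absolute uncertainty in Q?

0.129

Each factor contributes (exponent × relative error)² to (δQ/Q)²:
  (-1·δs/s)² = (-1×0.0867)² = 0.00752;  (-3·δa/a)² = (-3×0.111)² = 0.110;  (3·δb/b)² = (3×0.0896)² = 0.0723;  (3·δu/u)² = (3×0.0126)² = 0.00143
δQ/Q = √(0.192) = 0.438
Q = 0.2939, so δQ = 0.438 × 0.2939 = 0.129.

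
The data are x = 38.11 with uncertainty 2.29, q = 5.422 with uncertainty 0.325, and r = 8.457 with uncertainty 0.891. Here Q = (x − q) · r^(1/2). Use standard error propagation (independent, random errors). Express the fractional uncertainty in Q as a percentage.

8.82%

Let u = x − q = 32.69. δu = √(δx² + δq²) = √(5.24 + 0.106) = 2.31, so δu/u = 0.0708.
Q is then a monomial in u, r:
δQ/Q = √((δu/u)² + (½·δr/r)²) = √(0.00501 + 0.00277) = 0.0882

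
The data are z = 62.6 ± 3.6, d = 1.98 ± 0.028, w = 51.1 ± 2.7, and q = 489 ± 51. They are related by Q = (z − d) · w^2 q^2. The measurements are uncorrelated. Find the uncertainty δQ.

Let u = z − d = 60.6. δu = √(δz² + δd²) = √(13.0 + 0.000784) = 3.60, so δu/u = 0.0594.
Q is then a monomial in u, w, q:
δQ/Q = √((δu/u)² + (2·δw/w)² + (2·δq/q)²) = √(0.00353 + 0.0112 + 0.0435) = 0.241
Q = 3.79e+10, so δQ = 0.241 × 3.79e+10 = 9.13e+09.

9.13e+09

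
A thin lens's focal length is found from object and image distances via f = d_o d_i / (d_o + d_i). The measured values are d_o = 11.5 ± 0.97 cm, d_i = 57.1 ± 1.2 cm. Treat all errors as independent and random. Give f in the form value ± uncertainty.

9.57 ± 0.673 cm

∂f/∂d_o = (d_i/(d_o+d_i))² = 0.693;  ∂f/∂d_i = (d_o/(d_o+d_i))² = 0.0281
δf = √((∂f/∂d_o · δd_o)² + (∂f/∂d_i · δd_i)²) = √(0.452 + 0.00114) = 0.673 cm
f = 9.57 cm.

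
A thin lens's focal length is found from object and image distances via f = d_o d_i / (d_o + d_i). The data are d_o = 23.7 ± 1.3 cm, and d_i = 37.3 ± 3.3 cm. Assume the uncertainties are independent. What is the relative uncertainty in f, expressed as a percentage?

∂f/∂d_o = (d_i/(d_o+d_i))² = 0.374;  ∂f/∂d_i = (d_o/(d_o+d_i))² = 0.151
δf = √((∂f/∂d_o · δd_o)² + (∂f/∂d_i · δd_i)²) = √(0.236 + 0.248) = 0.696 cm
f = 14.5 cm, so δf/f = 0.696/14.5 = 0.0480.

4.80%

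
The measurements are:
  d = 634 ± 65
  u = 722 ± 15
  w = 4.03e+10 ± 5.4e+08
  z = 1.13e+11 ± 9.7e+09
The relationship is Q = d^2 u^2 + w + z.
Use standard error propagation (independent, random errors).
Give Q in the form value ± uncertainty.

(3.63 ± 0.449) × 10^11

Let p = d^2·u^2 = 2.1e+11. δp/p = √((2·δd/d)² + (2·δu/u)²) = √(0.0420 + 0.00173) = 0.209, so δp = 4.38e+10.
Q = p + w + z: δQ = √(δp² + δw² + δz²) = √(1.92e+21 + 2.92e+17 + 9.41e+19) = 4.49e+10
Q = 3.63e+11.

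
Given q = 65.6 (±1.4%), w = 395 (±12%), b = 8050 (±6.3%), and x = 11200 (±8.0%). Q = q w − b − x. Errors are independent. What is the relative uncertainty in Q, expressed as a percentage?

Let p = q·w = 25900. δp/p = √((1·δq/q)² + (1·δw/w)²) = √(0.000196 + 0.0144) = 0.121, so δp = 3130.
Q = p − b − x: δQ = √(δp² + δb² + δx²) = √(9.8e+06 + 2.57e+05 + 8.03e+05) = 3300
Q = 6660, so δQ/Q = 3300/6660 = 0.495.

49.5%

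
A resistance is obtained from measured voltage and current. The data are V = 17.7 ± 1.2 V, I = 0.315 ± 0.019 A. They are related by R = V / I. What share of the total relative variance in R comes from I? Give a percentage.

44.2%

(δR/R)² = (1·δV/V)² + (-1·δI/I)²
  V term: (1×0.0678)² = 0.00460
  I term: (-1×0.0603)² = 0.00364
Total = 0.00823. Share from I = 0.00364/0.00823 = 0.442.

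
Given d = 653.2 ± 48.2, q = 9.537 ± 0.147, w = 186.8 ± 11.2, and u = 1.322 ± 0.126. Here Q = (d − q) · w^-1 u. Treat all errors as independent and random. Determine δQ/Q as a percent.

13.5%

Let h = d − q = 643.7. δh = √(δd² + δq²) = √(2320 + 0.0216) = 48.2, so δh/h = 0.0749.
Q is then a monomial in h, w, u:
δQ/Q = √((δh/h)² + (-1·δw/w)² + (1·δu/u)²) = √(0.00561 + 0.00359 + 0.00908) = 0.135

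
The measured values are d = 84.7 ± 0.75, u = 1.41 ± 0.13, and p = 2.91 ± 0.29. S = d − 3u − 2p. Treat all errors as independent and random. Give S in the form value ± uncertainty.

Sums and differences: (δS)² = Σ (cᵢ δxᵢ)².
  (δd)² = 0.562;  (3·δu)² = 0.152;  (2·δp)² = 0.336
δS = √(1.05) = 1.03
S = 74.7.

74.7 ± 1.03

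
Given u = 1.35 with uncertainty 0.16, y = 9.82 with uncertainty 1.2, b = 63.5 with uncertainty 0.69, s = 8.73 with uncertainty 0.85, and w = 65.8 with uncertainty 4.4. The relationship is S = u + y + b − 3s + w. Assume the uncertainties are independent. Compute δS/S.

Absolute uncertainties add in quadrature for a linear combination:
  (δu)² = 0.0256;  (δy)² = 1.44;  (δb)² = 0.476;  (3·δs)² = 6.50;  (δw)² = 19.4
δS = √(27.8) = 5.27
S = 114, so δS/S = 5.27/114 = 0.0461.

0.0461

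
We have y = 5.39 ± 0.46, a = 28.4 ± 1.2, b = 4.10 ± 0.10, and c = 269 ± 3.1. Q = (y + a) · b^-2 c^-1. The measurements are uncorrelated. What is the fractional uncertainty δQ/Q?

0.0629

Let u = y + a = 33.8. δu = √(δy² + δa²) = √(0.212 + 1.44) = 1.29, so δu/u = 0.0380.
Q is then a monomial in u, b, c:
δQ/Q = √((δu/u)² + (-2·δb/b)² + (-1·δc/c)²) = √(0.00145 + 0.00238 + 0.000133) = 0.0629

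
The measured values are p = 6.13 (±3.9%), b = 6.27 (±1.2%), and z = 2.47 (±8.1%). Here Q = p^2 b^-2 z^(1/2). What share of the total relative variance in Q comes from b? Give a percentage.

(δQ/Q)² = (2·δp/p)² + (-2·δb/b)² + (½·δz/z)²
  p term: (2×0.0390)² = 0.00608
  b term: (-2×0.0120)² = 0.000576
  z term: (0.5×0.0810)² = 0.00164
Total = 0.00830. Share from b = 0.000576/0.00830 = 0.0694.

6.94%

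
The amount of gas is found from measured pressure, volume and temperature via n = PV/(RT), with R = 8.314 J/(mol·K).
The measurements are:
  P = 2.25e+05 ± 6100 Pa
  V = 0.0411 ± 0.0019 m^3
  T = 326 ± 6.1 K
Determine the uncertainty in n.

0.194 mol

Each factor contributes (exponent × relative error)² to (δn/n)²:
  (1·δP/P)² = (1×0.0271)² = 0.000735;  (1·δV/V)² = (1×0.0462)² = 0.00214;  (-1·δT/T)² = (-1×0.0187)² = 0.000350
δn/n = √(0.00322) = 0.0568
n = 3.41 mol, so δn = 0.0568 × 3.41 = 0.194 mol.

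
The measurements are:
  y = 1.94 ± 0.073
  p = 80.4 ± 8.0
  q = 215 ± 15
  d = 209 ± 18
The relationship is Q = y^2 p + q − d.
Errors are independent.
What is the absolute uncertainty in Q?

Let w = y^2·p = 303. δw/w = √((2·δy/y)² + (1·δp/p)²) = √(0.00566 + 0.00990) = 0.125, so δw = 37.8.
Q = w + q − d: δQ = √(δw² + δq² + δd²) = √(1430 + 225 + 324) = 44.4

44.4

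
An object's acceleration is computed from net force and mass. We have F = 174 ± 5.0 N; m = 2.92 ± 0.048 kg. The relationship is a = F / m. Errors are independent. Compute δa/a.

Products/powers → add relative errors in quadrature, weighted by exponent:
  (1·δF/F)² = (1×0.0287)² = 0.000826;  (-1·δm/m)² = (-1×0.0164)² = 0.000270
δa/a = √(0.00110) = 0.0331

0.0331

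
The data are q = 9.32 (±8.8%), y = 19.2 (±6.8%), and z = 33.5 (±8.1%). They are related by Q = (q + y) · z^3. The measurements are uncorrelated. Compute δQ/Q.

0.249

Let u = q + y = 28.5. δu = √(δq² + δy²) = √(0.673 + 1.70) = 1.54, so δu/u = 0.0541.
Q is then a monomial in u, z:
δQ/Q = √((δu/u)² + (3·δz/z)²) = √(0.00292 + 0.0590) = 0.249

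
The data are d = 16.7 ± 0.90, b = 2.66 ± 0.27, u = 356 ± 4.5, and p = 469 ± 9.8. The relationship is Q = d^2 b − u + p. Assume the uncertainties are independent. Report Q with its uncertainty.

855 ± 110

Let w = d^2·b = 742. δw/w = √((2·δd/d)² + (1·δb/b)²) = √(0.0116 + 0.0103) = 0.148, so δw = 110.
Q = w − u + p: δQ = √(δw² + δu² + δp²) = √(12100 + 20.2 + 96.0) = 110
Q = 855.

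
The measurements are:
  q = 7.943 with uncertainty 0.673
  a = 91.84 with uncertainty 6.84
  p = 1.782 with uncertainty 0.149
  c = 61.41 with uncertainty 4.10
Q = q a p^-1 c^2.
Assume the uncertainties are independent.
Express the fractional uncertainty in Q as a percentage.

19.4%

For a monomial Q ∝ q, a, p^-1, c^2, fractional errors add in quadrature:
  (1·δq/q)² = (1×0.0847)² = 0.00718;  (1·δa/a)² = (1×0.0745)² = 0.00555;  (-1·δp/p)² = (-1×0.0836)² = 0.00699;  (2·δc/c)² = (2×0.0668)² = 0.0178
δQ/Q = √(0.0375) = 0.194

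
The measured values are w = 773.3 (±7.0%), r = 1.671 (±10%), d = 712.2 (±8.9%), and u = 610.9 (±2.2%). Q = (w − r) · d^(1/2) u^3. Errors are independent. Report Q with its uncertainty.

(4.695 ± 0.498) × 10^12

Let h = w − r = 771.6. δh = √(δw² + δr²) = √(2930 + 0.0279) = 54.1, so δh/h = 0.0702.
Q is then a monomial in h, d, u:
δQ/Q = √((δh/h)² + (½·δd/d)² + (3·δu/u)²) = √(0.00492 + 0.00198 + 0.00436) = 0.106
Q = 4.695e+12, so δQ = 0.106 × 4.695e+12 = 4.98e+11.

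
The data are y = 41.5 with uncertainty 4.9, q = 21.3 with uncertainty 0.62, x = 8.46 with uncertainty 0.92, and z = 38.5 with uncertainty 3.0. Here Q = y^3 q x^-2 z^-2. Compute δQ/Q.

0.445

For a monomial Q ∝ y^3, q, x^-2, z^-2, fractional errors add in quadrature:
  (3·δy/y)² = (3×0.118)² = 0.125;  (1·δq/q)² = (1×0.0291)² = 0.000847;  (-2·δx/x)² = (-2×0.109)² = 0.0473;  (-2·δz/z)² = (-2×0.0779)² = 0.0243
δQ/Q = √(0.198) = 0.445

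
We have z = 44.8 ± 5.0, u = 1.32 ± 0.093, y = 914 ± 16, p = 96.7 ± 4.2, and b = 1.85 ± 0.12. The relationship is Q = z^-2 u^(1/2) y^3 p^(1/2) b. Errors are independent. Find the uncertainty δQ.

Q is a product of powers, so relative uncertainties combine in quadrature:
  (-2·δz/z)² = (-2×0.112)² = 0.0498;  (½·δu/u)² = (0.5×0.0705)² = 0.00124;  (3·δy/y)² = (3×0.0175)² = 0.00276;  (½·δp/p)² = (0.5×0.0434)² = 0.000472;  (1·δb/b)² = (1×0.0649)² = 0.00421
δQ/Q = √(0.0585) = 0.242
Q = 7.95e+06, so δQ = 0.242 × 7.95e+06 = 1.92e+06.

1.92e+06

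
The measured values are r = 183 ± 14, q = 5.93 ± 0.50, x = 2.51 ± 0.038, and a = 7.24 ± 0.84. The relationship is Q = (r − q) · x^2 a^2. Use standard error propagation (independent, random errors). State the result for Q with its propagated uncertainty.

Let u = r − q = 177. δu = √(δr² + δq²) = √(196 + 0.250) = 14.0, so δu/u = 0.0791.
Q is then a monomial in u, x, a:
δQ/Q = √((δu/u)² + (2·δx/x)² + (2·δa/a)²) = √(0.00626 + 0.000917 + 0.0538) = 0.247
Q = 58500, so δQ = 0.247 × 58500 = 14400.

58500 ± 14400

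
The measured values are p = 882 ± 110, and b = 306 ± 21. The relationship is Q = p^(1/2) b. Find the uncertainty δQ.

Each factor contributes (exponent × relative error)² to (δQ/Q)²:
  (½·δp/p)² = (0.5×0.125)² = 0.00389;  (1·δb/b)² = (1×0.0686)² = 0.00471
δQ/Q = √(0.00860) = 0.0927
Q = 9090, so δQ = 0.0927 × 9090 = 843.

843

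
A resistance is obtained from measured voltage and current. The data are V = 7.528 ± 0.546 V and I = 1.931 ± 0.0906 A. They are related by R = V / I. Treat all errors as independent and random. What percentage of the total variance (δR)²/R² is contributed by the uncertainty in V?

70.5%

(δR/R)² = (1·δV/V)² + (-1·δI/I)²
  V term: (1×0.0725)² = 0.00526
  I term: (-1×0.0469)² = 0.00220
Total = 0.00746. Share from V = 0.00526/0.00746 = 0.705.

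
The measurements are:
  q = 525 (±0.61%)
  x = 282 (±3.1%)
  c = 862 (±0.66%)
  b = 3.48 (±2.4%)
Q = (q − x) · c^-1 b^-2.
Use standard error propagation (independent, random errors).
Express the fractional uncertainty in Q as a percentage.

6.18%

Let u = q − x = 243. δu = √(δq² + δx²) = √(10.3 + 76.4) = 9.31, so δu/u = 0.0383.
Q is then a monomial in u, c, b:
δQ/Q = √((δu/u)² + (-1·δc/c)² + (-2·δb/b)²) = √(0.00147 + 4.36e-05 + 0.00230) = 0.0618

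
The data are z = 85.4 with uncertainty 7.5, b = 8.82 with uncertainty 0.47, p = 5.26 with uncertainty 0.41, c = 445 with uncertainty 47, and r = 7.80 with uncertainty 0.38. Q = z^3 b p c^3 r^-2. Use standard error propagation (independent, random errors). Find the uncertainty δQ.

1.82e+13

Each factor contributes (exponent × relative error)² to (δQ/Q)²:
  (3·δz/z)² = (3×0.0878)² = 0.0694;  (1·δb/b)² = (1×0.0533)² = 0.00284;  (1·δp/p)² = (1×0.0779)² = 0.00608;  (3·δc/c)² = (3×0.106)² = 0.100;  (-2·δr/r)² = (-2×0.0487)² = 0.00949
δQ/Q = √(0.188) = 0.434
Q = 4.19e+13, so δQ = 0.434 × 4.19e+13 = 1.82e+13.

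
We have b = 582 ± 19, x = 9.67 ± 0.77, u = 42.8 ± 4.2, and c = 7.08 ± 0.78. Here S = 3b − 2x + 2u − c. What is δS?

S is a linear combination, so absolute uncertainties add in quadrature:
  (3·δb)² = 3250;  (2·δx)² = 2.37;  (2·δu)² = 70.6;  (δc)² = 0.608
δS = √(3320) = 57.6

57.6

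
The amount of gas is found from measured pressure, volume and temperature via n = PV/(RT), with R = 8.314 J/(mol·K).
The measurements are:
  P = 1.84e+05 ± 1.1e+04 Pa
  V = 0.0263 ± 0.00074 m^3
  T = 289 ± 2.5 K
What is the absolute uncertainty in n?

Relative error in a monomial: (δn/n)² = Σ (nᵢ · δxᵢ/xᵢ)².
  (1·δP/P)² = (1×0.0598)² = 0.00357;  (1·δV/V)² = (1×0.0281)² = 0.000792;  (-1·δT/T)² = (-1×0.00865)² = 7.48e-05
δn/n = √(0.00444) = 0.0666
n = 2.01 mol, so δn = 0.0666 × 2.01 = 0.134 mol.

0.134 mol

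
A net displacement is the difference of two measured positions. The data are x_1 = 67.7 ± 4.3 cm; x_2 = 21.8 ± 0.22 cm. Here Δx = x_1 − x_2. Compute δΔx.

4.31 cm

For a sum/difference, combine absolute errors in quadrature:
  (δx_1)² = 18.5;  (δx_2)² = 0.0484
δΔx = √(18.5) = 4.31 cm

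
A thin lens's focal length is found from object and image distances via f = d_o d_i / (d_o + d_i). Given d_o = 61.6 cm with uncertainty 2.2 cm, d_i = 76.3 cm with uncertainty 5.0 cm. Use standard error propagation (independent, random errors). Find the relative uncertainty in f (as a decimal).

∂f/∂d_o = (d_i/(d_o+d_i))² = 0.306;  ∂f/∂d_i = (d_o/(d_o+d_i))² = 0.200
δf = √((∂f/∂d_o · δd_o)² + (∂f/∂d_i · δd_i)²) = √(0.454 + 0.995) = 1.20 cm
f = 34.1 cm, so δf/f = 1.20/34.1 = 0.0353.

0.0353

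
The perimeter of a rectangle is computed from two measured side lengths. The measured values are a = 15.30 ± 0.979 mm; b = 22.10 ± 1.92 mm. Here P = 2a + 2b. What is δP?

4.31 mm

P is a linear combination, so absolute uncertainties add in quadrature:
  (2·δa)² = 3.83;  (2·δb)² = 14.7
δP = √(18.6) = 4.31 mm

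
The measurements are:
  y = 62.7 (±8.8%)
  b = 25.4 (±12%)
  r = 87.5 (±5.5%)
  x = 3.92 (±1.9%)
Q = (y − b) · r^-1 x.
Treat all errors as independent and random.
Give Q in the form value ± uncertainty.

1.67 ± 0.299

Let u = y − b = 37.3. δu = √(δy² + δb²) = √(30.4 + 9.29) = 6.30, so δu/u = 0.169.
Q is then a monomial in u, r, x:
δQ/Q = √((δu/u)² + (-1·δr/r)² + (1·δx/x)²) = √(0.0286 + 0.00302 + 0.000361) = 0.179
Q = 1.67, so δQ = 0.179 × 1.67 = 0.299.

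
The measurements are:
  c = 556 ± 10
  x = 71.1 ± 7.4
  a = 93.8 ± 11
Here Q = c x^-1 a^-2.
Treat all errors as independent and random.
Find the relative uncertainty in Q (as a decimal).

0.257

Products/powers → add relative errors in quadrature, weighted by exponent:
  (1·δc/c)² = (1×0.0180)² = 0.000323;  (-1·δx/x)² = (-1×0.104)² = 0.0108;  (-2·δa/a)² = (-2×0.117)² = 0.0550
δQ/Q = √(0.0662) = 0.257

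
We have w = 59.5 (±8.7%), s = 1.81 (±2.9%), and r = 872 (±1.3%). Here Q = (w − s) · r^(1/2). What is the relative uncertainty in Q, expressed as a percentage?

9.00%

Let u = w − s = 57.7. δu = √(δw² + δs²) = √(26.8 + 0.00276) = 5.18, so δu/u = 0.0897.
Q is then a monomial in u, r:
δQ/Q = √((δu/u)² + (½·δr/r)²) = √(0.00805 + 4.23e-05) = 0.0900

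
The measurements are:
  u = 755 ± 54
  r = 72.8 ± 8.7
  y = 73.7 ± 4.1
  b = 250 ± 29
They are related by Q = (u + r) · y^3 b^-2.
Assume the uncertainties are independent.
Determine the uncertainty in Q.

1560

Let w = u + r = 828. δw = √(δu² + δr²) = √(2920 + 75.7) = 54.7, so δw/w = 0.0661.
Q is then a monomial in w, y, b:
δQ/Q = √((δw/w)² + (3·δy/y)² + (-2·δb/b)²) = √(0.00437 + 0.0279 + 0.0538) = 0.293
Q = 5300, so δQ = 0.293 × 5300 = 1560.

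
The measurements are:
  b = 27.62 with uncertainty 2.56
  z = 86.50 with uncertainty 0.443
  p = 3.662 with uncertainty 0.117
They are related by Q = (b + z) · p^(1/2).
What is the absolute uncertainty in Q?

Let u = b + z = 114.1. δu = √(δb² + δz²) = √(6.55 + 0.196) = 2.60, so δu/u = 0.0228.
Q is then a monomial in u, p:
δQ/Q = √((δu/u)² + (½·δp/p)²) = √(0.000518 + 0.000255) = 0.0278
Q = 218.4, so δQ = 0.0278 × 218.4 = 6.07.

6.07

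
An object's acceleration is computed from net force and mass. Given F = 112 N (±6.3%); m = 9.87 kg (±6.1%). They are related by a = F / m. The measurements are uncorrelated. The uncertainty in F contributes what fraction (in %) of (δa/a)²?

(δa/a)² = (1·δF/F)² + (-1·δm/m)²
  F term: (1×0.0630)² = 0.00397
  m term: (-1×0.0610)² = 0.00372
Total = 0.00769. Share from F = 0.00397/0.00769 = 0.516.

51.6%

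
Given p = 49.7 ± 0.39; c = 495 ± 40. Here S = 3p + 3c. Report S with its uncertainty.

S is a linear combination, so absolute uncertainties add in quadrature:
  (3·δp)² = 1.37;  (3·δc)² = 14400
δS = √(14400) = 120
S = 1630.

1630 ± 120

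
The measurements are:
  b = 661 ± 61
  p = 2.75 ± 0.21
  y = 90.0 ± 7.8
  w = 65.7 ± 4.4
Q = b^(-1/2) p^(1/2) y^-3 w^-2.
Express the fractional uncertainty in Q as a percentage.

29.9%

For a monomial Q ∝ b^(-1/2), p^(1/2), y^-3, w^-2, fractional errors add in quadrature:
  (−½·δb/b)² = (-0.5×0.0923)² = 0.00213;  (½·δp/p)² = (0.5×0.0764)² = 0.00146;  (-3·δy/y)² = (-3×0.0867)² = 0.0676;  (-2·δw/w)² = (-2×0.0670)² = 0.0179
δQ/Q = √(0.0891) = 0.299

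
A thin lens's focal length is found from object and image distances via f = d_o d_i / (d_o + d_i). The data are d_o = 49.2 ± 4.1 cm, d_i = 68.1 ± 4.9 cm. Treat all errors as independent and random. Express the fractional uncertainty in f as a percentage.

∂f/∂d_o = (d_i/(d_o+d_i))² = 0.337;  ∂f/∂d_i = (d_o/(d_o+d_i))² = 0.176
δf = √((∂f/∂d_o · δd_o)² + (∂f/∂d_i · δd_i)²) = √(1.91 + 0.743) = 1.63 cm
f = 28.6 cm, so δf/f = 1.63/28.6 = 0.0570.

5.70%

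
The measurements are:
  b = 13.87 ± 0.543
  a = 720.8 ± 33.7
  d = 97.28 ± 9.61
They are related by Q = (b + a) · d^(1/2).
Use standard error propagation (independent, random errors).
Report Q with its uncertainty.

Let u = b + a = 734.7. δu = √(δb² + δa²) = √(0.295 + 1140) = 33.7, so δu/u = 0.0459.
Q is then a monomial in u, d:
δQ/Q = √((δu/u)² + (½·δd/d)²) = √(0.00210 + 0.00244) = 0.0674
Q = 7246, so δQ = 0.0674 × 7246 = 488.

7246 ± 488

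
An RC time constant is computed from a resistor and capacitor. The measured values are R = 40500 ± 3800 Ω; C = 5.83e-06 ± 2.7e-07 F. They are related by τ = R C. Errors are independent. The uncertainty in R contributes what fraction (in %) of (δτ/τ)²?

(δτ/τ)² = (1·δR/R)² + (1·δC/C)²
  R term: (1×0.0938)² = 0.00880
  C term: (1×0.0463)² = 0.00214
Total = 0.0109. Share from R = 0.00880/0.0109 = 0.804.

80.4%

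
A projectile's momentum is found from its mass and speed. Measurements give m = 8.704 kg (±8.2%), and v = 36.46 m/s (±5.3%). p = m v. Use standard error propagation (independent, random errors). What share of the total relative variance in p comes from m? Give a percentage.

(δp/p)² = (1·δm/m)² + (1·δv/v)²
  m term: (1×0.0820)² = 0.00672
  v term: (1×0.0530)² = 0.00281
Total = 0.00953. Share from m = 0.00672/0.00953 = 0.705.

70.5%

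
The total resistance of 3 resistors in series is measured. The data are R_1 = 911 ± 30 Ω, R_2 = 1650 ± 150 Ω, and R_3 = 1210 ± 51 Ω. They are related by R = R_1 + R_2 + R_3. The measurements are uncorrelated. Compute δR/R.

For a sum/difference, combine absolute errors in quadrature:
  (δR_1)² = 900;  (δR_2)² = 22500;  (δR_3)² = 2600
δR = √(26000) = 161 Ω
R = 3770 Ω, so δR/R = 161/3770 = 0.0428.

0.0428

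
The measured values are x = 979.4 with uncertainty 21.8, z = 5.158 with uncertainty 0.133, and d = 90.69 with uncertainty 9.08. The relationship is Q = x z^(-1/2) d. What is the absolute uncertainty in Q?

Q is a product of powers, so relative uncertainties combine in quadrature:
  (1·δx/x)² = (1×0.0223)² = 0.000495;  (−½·δz/z)² = (-0.5×0.0258)² = 0.000166;  (1·δd/d)² = (1×0.100)² = 0.0100
δQ/Q = √(0.0107) = 0.103
Q = 39110, so δQ = 0.103 × 39110 = 4040.

4040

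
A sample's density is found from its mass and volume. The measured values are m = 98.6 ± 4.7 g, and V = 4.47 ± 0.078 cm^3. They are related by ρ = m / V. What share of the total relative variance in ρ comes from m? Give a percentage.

(δρ/ρ)² = (1·δm/m)² + (-1·δV/V)²
  m term: (1×0.0477)² = 0.00227
  V term: (-1×0.0174)² = 0.000304
Total = 0.00258. Share from m = 0.00227/0.00258 = 0.882.

88.2%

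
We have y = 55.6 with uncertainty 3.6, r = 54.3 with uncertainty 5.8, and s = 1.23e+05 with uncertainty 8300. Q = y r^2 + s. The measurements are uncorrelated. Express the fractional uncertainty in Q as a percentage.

Let p = y·r^2 = 1.64e+05. δp/p = √((1·δy/y)² + (2·δr/r)²) = √(0.00419 + 0.0456) = 0.223, so δp = 36600.
Q = p + s: δQ = √(δp² + δs²) = √(1.34e+09 + 6.89e+07) = 37500
Q = 2.87e+05, so δQ/Q = 37500/2.87e+05 = 0.131.

13.1%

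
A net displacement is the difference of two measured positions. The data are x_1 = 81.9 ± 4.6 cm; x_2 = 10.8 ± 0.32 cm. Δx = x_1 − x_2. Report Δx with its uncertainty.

71.1 ± 4.61 cm

Δx is a linear combination, so absolute uncertainties add in quadrature:
  (δx_1)² = 21.2;  (δx_2)² = 0.102
δΔx = √(21.3) = 4.61 cm
Δx = 71.1 cm.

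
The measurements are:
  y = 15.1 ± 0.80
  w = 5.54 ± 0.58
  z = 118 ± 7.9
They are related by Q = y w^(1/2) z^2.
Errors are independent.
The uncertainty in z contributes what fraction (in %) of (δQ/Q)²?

76.4%

(δQ/Q)² = (1·δy/y)² + (½·δw/w)² + (2·δz/z)²
  y term: (1×0.0530)² = 0.00281
  w term: (0.5×0.105)² = 0.00274
  z term: (2×0.0669)² = 0.0179
Total = 0.0235. Share from z = 0.0179/0.0235 = 0.764.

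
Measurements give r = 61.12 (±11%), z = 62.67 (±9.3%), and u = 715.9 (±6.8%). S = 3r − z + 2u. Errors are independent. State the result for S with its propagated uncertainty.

1552 ± 99.6

For a sum/difference, combine absolute errors in quadrature:
  (3·δr)² = 407;  (δz)² = 34.0;  (2·δu)² = 9480
δS = √(9920) = 99.6
S = 1552.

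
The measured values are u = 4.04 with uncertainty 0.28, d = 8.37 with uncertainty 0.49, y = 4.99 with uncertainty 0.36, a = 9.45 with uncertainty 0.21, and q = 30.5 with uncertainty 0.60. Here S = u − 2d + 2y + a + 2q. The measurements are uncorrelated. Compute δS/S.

0.0257

Absolute uncertainties add in quadrature for a linear combination:
  (δu)² = 0.0784;  (2·δd)² = 0.960;  (2·δy)² = 0.518;  (δa)² = 0.0441;  (2·δq)² = 1.44
δS = √(3.04) = 1.74
S = 67.7, so δS/S = 1.74/67.7 = 0.0257.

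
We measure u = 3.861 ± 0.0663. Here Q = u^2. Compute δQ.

0.512

Products/powers → add relative errors in quadrature, weighted by exponent:
  (2·δu/u)² = (2×0.0172)² = 0.00118
δQ/Q = √(0.00118) = 0.0343
Q = 14.91, so δQ = 0.0343 × 14.91 = 0.512.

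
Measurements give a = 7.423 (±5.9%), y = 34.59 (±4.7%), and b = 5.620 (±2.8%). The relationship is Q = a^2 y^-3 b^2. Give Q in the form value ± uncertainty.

0.04205 ± 0.00808

Products/powers → add relative errors in quadrature, weighted by exponent:
  (2·δa/a)² = (2×0.0590)² = 0.0139;  (-3·δy/y)² = (-3×0.0470)² = 0.0199;  (2·δb/b)² = (2×0.0280)² = 0.00314
δQ/Q = √(0.0369) = 0.192
Q = 0.04205, so δQ = 0.192 × 0.04205 = 0.00808.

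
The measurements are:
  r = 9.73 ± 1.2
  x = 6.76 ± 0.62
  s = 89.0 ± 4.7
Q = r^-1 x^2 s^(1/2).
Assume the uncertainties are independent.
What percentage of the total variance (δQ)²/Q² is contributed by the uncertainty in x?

(δQ/Q)² = (-1·δr/r)² + (2·δx/x)² + (½·δs/s)²
  r term: (-1×0.123)² = 0.0152
  x term: (2×0.0917)² = 0.0336
  s term: (0.5×0.0528)² = 0.000697
Total = 0.0496. Share from x = 0.0336/0.0496 = 0.679.

67.9%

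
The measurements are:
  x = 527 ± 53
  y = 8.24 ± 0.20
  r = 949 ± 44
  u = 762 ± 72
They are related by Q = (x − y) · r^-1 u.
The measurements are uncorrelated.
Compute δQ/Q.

0.147

Let w = x − y = 519. δw = √(δx² + δy²) = √(2810 + 0.0400) = 53.0, so δw/w = 0.102.
Q is then a monomial in w, r, u:
δQ/Q = √((δw/w)² + (-1·δr/r)² + (1·δu/u)²) = √(0.0104 + 0.00215 + 0.00893) = 0.147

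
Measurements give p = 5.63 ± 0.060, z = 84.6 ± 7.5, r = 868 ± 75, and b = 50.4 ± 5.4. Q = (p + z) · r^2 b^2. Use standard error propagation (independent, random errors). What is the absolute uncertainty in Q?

Let u = p + z = 90.2. δu = √(δp² + δz²) = √(0.00360 + 56.2) = 7.50, so δu/u = 0.0831.
Q is then a monomial in u, r, b:
δQ/Q = √((δu/u)² + (2·δr/r)² + (2·δb/b)²) = √(0.00691 + 0.0299 + 0.0459) = 0.288
Q = 1.73e+11, so δQ = 0.288 × 1.73e+11 = 4.97e+10.

4.97e+10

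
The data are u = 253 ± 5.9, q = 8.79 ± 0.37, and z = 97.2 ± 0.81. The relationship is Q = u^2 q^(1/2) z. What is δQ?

9.56e+05

For a monomial Q ∝ u^2, q^(1/2), z, fractional errors add in quadrature:
  (2·δu/u)² = (2×0.0233)² = 0.00218;  (½·δq/q)² = (0.5×0.0421)² = 0.000443;  (1·δz/z)² = (1×0.00833)² = 6.94e-05
δQ/Q = √(0.00269) = 0.0518
Q = 1.84e+07, so δQ = 0.0518 × 1.84e+07 = 9.56e+05.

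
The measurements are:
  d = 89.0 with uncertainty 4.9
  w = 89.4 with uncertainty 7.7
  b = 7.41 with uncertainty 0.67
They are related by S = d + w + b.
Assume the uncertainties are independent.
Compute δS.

S is a linear combination, so absolute uncertainties add in quadrature:
  (δd)² = 24.0;  (δw)² = 59.3;  (δb)² = 0.449
δS = √(83.7) = 9.15

9.15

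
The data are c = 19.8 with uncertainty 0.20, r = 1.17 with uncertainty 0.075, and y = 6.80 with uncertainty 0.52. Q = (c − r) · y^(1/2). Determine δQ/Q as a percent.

Let u = c − r = 18.6. δu = √(δc² + δr²) = √(0.0400 + 0.00562) = 0.214, so δu/u = 0.0115.
Q is then a monomial in u, y:
δQ/Q = √((δu/u)² + (½·δy/y)²) = √(0.000131 + 0.00146) = 0.0399

3.99%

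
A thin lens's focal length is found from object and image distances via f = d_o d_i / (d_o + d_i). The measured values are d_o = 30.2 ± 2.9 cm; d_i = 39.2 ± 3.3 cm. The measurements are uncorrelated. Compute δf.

∂f/∂d_o = (d_i/(d_o+d_i))² = 0.319;  ∂f/∂d_i = (d_o/(d_o+d_i))² = 0.189
δf = √((∂f/∂d_o · δd_o)² + (∂f/∂d_i · δd_i)²) = √(0.856 + 0.390) = 1.12 cm

1.12 cm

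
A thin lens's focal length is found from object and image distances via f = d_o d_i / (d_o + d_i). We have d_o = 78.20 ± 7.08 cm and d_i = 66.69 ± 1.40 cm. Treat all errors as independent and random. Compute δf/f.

0.0432

∂f/∂d_o = (d_i/(d_o+d_i))² = 0.212;  ∂f/∂d_i = (d_o/(d_o+d_i))² = 0.291
δf = √((∂f/∂d_o · δd_o)² + (∂f/∂d_i · δd_i)²) = √(2.25 + 0.166) = 1.55 cm
f = 35.99 cm, so δf/f = 1.55/35.99 = 0.0432.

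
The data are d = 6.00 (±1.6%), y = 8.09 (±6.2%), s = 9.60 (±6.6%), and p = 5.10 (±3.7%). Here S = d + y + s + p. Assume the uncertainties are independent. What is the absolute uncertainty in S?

Each term contributes (cᵢ δxᵢ)² to (δS)²:
  (δd)² = 0.00922;  (δy)² = 0.252;  (δs)² = 0.401;  (δp)² = 0.0356
δS = √(0.698) = 0.835

0.835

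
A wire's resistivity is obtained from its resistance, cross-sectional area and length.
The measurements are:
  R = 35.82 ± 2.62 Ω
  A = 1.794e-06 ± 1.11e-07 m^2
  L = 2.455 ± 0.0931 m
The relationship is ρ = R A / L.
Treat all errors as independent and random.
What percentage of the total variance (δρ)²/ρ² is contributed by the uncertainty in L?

(δρ/ρ)² = (1·δR/R)² + (1·δA/A)² + (-1·δL/L)²
  R term: (1×0.0731)² = 0.00535
  A term: (1×0.0619)² = 0.00383
  L term: (-1×0.0379)² = 0.00144
Total = 0.0106. Share from L = 0.00144/0.0106 = 0.135.

13.5%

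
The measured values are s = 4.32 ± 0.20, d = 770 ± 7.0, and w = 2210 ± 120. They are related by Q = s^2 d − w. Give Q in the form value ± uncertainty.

12200 ± 1340

Let p = s^2·d = 14400. δp/p = √((2·δs/s)² + (1·δd/d)²) = √(0.00857 + 8.26e-05) = 0.0930, so δp = 1340.
Q = p − w: δQ = √(δp² + δw²) = √(1.79e+06 + 14400) = 1340
Q = 12200.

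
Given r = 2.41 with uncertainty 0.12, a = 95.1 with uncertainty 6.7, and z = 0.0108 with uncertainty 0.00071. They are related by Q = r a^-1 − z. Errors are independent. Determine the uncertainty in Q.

Let p = r·a^-1 = 0.0253. δp/p = √((1·δr/r)² + (-1·δa/a)²) = √(0.00248 + 0.00496) = 0.0863, so δp = 0.00219.
Q = p − z: δQ = √(δp² + δz²) = √(4.78e-06 + 5.04e-07) = 0.00230

0.00230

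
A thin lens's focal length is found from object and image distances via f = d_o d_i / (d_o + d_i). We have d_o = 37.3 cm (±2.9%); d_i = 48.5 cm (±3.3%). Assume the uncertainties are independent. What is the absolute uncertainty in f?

0.459 cm

∂f/∂d_o = (d_i/(d_o+d_i))² = 0.320;  ∂f/∂d_i = (d_o/(d_o+d_i))² = 0.189
δf = √((∂f/∂d_o · δd_o)² + (∂f/∂d_i · δd_i)²) = √(0.119 + 0.0915) = 0.459 cm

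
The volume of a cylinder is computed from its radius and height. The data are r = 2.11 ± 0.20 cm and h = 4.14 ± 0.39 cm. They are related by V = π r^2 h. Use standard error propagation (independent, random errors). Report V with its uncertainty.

57.9 ± 12.3 cm^3

Each factor contributes (exponent × relative error)² to (δV/V)²:
  (2·δr/r)² = (2×0.0948)² = 0.0359;  (1·δh/h)² = (1×0.0942)² = 0.00887
δV/V = √(0.0448) = 0.212
V = 57.9 cm^3, so δV = 0.212 × 57.9 = 12.3 cm^3.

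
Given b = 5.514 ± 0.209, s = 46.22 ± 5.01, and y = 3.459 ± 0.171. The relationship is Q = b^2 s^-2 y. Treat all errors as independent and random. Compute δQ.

0.0116

Products/powers → add relative errors in quadrature, weighted by exponent:
  (2·δb/b)² = (2×0.0379)² = 0.00575;  (-2·δs/s)² = (-2×0.108)² = 0.0470;  (1·δy/y)² = (1×0.0494)² = 0.00244
δQ/Q = √(0.0552) = 0.235
Q = 0.04923, so δQ = 0.235 × 0.04923 = 0.0116.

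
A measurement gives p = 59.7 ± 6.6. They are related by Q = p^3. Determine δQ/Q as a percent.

Q ∝ p^3, so δQ/Q = |3| · δp/p = 3 × 0.111 = 0.332.

33.2%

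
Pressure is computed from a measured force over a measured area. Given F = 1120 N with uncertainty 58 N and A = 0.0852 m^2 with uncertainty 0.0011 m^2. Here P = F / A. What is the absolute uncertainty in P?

Each factor contributes (exponent × relative error)² to (δP/P)²:
  (1·δF/F)² = (1×0.0518)² = 0.00268;  (-1·δA/A)² = (-1×0.0129)² = 0.000167
δP/P = √(0.00285) = 0.0534
P = 13100 Pa, so δP = 0.0534 × 13100 = 702 Pa.

702 Pa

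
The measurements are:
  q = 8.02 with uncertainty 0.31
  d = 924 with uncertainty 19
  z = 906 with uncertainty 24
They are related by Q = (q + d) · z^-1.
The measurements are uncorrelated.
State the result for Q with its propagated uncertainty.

Let u = q + d = 932. δu = √(δq² + δd²) = √(0.0961 + 361) = 19.0, so δu/u = 0.0204.
Q is then a monomial in u, z:
δQ/Q = √((δu/u)² + (-1·δz/z)²) = √(0.000416 + 0.000702) = 0.0334
Q = 1.03, so δQ = 0.0334 × 1.03 = 0.0344.

1.03 ± 0.0344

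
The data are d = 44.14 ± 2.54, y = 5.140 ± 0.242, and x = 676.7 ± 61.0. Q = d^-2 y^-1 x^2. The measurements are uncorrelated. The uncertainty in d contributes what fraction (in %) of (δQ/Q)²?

27.6%

(δQ/Q)² = (-2·δd/d)² + (-1·δy/y)² + (2·δx/x)²
  d term: (-2×0.0575)² = 0.0132
  y term: (-1×0.0471)² = 0.00222
  x term: (2×0.0901)² = 0.0325
Total = 0.0480. Share from d = 0.0132/0.0480 = 0.276.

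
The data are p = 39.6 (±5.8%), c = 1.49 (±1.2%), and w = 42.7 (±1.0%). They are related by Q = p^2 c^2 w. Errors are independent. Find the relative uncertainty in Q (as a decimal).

Each factor contributes (exponent × relative error)² to (δQ/Q)²:
  (2·δp/p)² = (2×0.0580)² = 0.0135;  (2·δc/c)² = (2×0.0120)² = 0.000576;  (1·δw/w)² = (1×0.0100)² = 0.000100
δQ/Q = √(0.0141) = 0.119

0.119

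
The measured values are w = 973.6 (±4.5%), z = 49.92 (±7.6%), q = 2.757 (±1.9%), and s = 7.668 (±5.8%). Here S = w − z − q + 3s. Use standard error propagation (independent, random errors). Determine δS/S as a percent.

Absolute uncertainties add in quadrature for a linear combination:
  (δw)² = 1920;  (δz)² = 14.4;  (δq)² = 0.00274;  (3·δs)² = 1.78
δS = √(1940) = 44.0
S = 943.9, so δS/S = 44.0/943.9 = 0.0466.

4.66%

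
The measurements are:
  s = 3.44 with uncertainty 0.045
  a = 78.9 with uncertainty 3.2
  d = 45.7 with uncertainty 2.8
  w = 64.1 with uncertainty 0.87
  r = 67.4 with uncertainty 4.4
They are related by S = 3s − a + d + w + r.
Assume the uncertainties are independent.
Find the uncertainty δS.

S is a linear combination, so absolute uncertainties add in quadrature:
  (3·δs)² = 0.0182;  (δa)² = 10.2;  (δd)² = 7.84;  (δw)² = 0.757;  (δr)² = 19.4
δS = √(38.2) = 6.18

6.18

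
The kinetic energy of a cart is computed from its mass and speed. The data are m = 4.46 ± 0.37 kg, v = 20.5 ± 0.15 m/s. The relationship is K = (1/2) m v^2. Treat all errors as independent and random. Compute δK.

Products/powers → add relative errors in quadrature, weighted by exponent:
  (1·δm/m)² = (1×0.0830)² = 0.00688;  (2·δv/v)² = (2×0.00732)² = 0.000214
δK/K = √(0.00710) = 0.0842
K = 937 J, so δK = 0.0842 × 937 = 78.9 J.

78.9 J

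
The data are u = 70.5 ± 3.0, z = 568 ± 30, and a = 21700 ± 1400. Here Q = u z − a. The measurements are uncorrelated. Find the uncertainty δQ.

3060

Let p = u·z = 40000. δp/p = √((1·δu/u)² + (1·δz/z)²) = √(0.00181 + 0.00279) = 0.0678, so δp = 2720.
Q = p − a: δQ = √(δp² + δa²) = √(7.38e+06 + 1.96e+06) = 3060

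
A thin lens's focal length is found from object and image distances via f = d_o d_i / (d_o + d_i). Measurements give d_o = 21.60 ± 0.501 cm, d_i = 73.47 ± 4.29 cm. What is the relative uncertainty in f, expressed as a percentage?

∂f/∂d_o = (d_i/(d_o+d_i))² = 0.597;  ∂f/∂d_i = (d_o/(d_o+d_i))² = 0.0516
δf = √((∂f/∂d_o · δd_o)² + (∂f/∂d_i · δd_i)²) = √(0.0895 + 0.0490) = 0.372 cm
f = 16.69 cm, so δf/f = 0.372/16.69 = 0.0223.

2.23%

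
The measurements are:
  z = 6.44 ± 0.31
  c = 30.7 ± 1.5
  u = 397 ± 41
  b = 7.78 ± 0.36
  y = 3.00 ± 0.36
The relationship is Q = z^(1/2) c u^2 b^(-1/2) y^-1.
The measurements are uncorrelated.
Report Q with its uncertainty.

(1.47 ± 0.361) × 10^6

Relative error in a monomial: (δQ/Q)² = Σ (nᵢ · δxᵢ/xᵢ)².
  (½·δz/z)² = (0.5×0.0481)² = 0.000579;  (1·δc/c)² = (1×0.0489)² = 0.00239;  (2·δu/u)² = (2×0.103)² = 0.0427;  (−½·δb/b)² = (-0.5×0.0463)² = 0.000535;  (-1·δy/y)² = (-1×0.120)² = 0.0144
δQ/Q = √(0.0606) = 0.246
Q = 1.47e+06, so δQ = 0.246 × 1.47e+06 = 3.61e+05.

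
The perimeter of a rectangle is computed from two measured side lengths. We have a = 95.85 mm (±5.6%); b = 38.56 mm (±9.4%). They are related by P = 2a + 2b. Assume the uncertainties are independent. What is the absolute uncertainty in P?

13.0 mm

Absolute uncertainties add in quadrature for a linear combination:
  (2·δa)² = 115;  (2·δb)² = 52.6
δP = √(168) = 13.0 mm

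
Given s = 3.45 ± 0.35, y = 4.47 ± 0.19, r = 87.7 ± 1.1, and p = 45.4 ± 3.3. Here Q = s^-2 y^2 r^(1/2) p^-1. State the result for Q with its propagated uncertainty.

0.346 ± 0.0803

Relative error in a monomial: (δQ/Q)² = Σ (nᵢ · δxᵢ/xᵢ)².
  (-2·δs/s)² = (-2×0.101)² = 0.0412;  (2·δy/y)² = (2×0.0425)² = 0.00723;  (½·δr/r)² = (0.5×0.0125)² = 3.93e-05;  (-1·δp/p)² = (-1×0.0727)² = 0.00528
δQ/Q = √(0.0537) = 0.232
Q = 0.346, so δQ = 0.232 × 0.346 = 0.0803.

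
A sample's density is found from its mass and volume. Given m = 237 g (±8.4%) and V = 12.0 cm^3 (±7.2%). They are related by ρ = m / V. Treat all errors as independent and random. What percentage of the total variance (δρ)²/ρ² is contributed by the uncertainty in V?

42.4%

(δρ/ρ)² = (1·δm/m)² + (-1·δV/V)²
  m term: (1×0.0840)² = 0.00706
  V term: (-1×0.0720)² = 0.00518
Total = 0.0122. Share from V = 0.00518/0.0122 = 0.424.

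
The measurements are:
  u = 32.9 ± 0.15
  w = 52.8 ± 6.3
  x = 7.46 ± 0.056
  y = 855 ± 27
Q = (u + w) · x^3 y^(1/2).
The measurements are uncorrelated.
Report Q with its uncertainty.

Let h = u + w = 85.7. δh = √(δu² + δw²) = √(0.0225 + 39.7) = 6.30, so δh/h = 0.0735.
Q is then a monomial in h, x, y:
δQ/Q = √((δh/h)² + (3·δx/x)² + (½·δy/y)²) = √(0.00541 + 0.000507 + 0.000249) = 0.0785
Q = 1.04e+06, so δQ = 0.0785 × 1.04e+06 = 81700.

(1.04 ± 0.0817) × 10^6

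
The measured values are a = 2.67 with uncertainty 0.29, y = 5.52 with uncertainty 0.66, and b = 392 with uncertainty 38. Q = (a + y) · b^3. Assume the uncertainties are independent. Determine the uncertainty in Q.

Let u = a + y = 8.19. δu = √(δa² + δy²) = √(0.0841 + 0.436) = 0.721, so δu/u = 0.0880.
Q is then a monomial in u, b:
δQ/Q = √((δu/u)² + (3·δb/b)²) = √(0.00775 + 0.0846) = 0.304
Q = 4.93e+08, so δQ = 0.304 × 4.93e+08 = 1.5e+08.

1.5e+08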